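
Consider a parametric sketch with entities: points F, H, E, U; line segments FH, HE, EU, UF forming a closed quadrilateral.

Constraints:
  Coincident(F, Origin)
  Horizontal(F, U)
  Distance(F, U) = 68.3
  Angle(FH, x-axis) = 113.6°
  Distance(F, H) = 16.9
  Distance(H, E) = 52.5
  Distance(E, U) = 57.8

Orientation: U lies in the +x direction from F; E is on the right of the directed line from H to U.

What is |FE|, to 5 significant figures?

35.729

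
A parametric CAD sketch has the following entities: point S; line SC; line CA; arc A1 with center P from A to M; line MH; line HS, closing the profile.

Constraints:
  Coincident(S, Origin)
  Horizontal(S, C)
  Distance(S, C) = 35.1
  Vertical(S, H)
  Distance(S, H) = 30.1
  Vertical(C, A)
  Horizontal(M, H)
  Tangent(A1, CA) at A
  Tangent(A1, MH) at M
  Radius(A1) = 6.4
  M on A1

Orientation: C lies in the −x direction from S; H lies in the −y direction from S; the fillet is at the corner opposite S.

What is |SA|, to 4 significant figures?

42.35

S is at the origin; SC is horizontal with |SC| = 35.1 and C on the −x side, so C = (-35.10, 0.000). S and H share the same x with |SH| = 30.1 and H on the −y side, so H = (0.000, -30.10). The virtual corner opposite S is at (-35.10, -30.10). Since A1 is tangent to CA there, PA ⟂ CA and the tangent condition forces PM to be normal to MH, with radius 6.4, so the center P sits 6.4 in from both sides at P = (-28.70, -23.70). That places the tangent points at A = (-35.10, -23.70) on CA and M = (-28.70, -30.10) on MH. Then |SA| = |A − S| = 42.35.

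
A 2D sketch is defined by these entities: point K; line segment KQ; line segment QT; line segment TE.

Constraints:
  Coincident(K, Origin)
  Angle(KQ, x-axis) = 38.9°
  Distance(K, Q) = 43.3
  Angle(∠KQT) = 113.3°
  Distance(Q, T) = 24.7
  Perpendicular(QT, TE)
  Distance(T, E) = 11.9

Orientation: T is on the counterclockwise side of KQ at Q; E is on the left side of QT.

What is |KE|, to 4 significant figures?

50.26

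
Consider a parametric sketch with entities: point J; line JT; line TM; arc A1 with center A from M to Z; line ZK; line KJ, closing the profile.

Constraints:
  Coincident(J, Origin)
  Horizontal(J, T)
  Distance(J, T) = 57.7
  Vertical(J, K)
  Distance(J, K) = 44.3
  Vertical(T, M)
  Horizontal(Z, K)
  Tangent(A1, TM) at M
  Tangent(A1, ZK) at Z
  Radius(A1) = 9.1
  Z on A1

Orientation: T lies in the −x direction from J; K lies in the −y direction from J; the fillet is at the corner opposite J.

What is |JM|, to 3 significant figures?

67.6

The virtual corner opposite J is at (-57.7, -44.3). A1 meets TM tangentially, so AM is at right angles to TM and tangency of A1 to ZK means the radius AZ is perpendicular to ZK, with radius 9.1, so the center A sits 9.1 in from both sides at A = (-48.6, -35.2). That places the tangent points at M = (-57.7, -35.2) on TM and Z = (-48.6, -44.3) on ZK. Then |JM| = |M − J| = 67.6.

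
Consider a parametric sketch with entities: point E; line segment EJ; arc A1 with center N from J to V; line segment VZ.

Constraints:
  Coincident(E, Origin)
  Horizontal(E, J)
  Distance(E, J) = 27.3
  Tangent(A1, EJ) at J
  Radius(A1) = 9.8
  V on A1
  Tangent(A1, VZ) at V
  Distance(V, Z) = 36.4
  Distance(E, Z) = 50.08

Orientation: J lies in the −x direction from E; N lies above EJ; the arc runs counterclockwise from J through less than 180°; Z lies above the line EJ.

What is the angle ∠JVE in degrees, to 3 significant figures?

104°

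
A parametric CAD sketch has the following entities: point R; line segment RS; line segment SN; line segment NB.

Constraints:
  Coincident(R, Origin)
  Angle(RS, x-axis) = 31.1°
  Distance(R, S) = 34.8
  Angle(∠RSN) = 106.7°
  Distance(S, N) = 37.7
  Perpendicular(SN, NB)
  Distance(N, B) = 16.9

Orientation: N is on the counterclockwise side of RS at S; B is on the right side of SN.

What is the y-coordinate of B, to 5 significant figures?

58.694

R is at the origin; RS runs at 31.1° with length 34.8, so S = 34.8·(cos 31.1°, sin 31.1°) = (29.798, 17.975). ∠RSN = 106.7°, so SN runs at 31.1° + (180° − 106.7°) = 104.40° from the x-axis; with |SN| = 37.7, N = S + 37.7·(cos 104.40°, sin 104.40°) = (20.422, 54.491). The perpendicularity gives NB at right angles to SN; with |NB| = 16.9 on the right of SN, B = N + 16.9·(0.96858, 0.24869) = (36.792, 58.694). So B.y = 58.694.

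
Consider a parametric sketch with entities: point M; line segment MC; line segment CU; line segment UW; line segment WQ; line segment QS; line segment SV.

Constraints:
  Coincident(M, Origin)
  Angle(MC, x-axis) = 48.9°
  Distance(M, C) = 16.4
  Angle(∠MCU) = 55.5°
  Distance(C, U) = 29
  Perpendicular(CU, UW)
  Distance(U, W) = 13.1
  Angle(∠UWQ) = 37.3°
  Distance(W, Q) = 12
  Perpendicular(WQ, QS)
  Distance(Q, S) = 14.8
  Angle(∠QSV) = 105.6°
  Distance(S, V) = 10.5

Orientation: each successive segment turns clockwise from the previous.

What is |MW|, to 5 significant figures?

19.715

∠MCU = 55.5° gives CU at -75.600° from the x-axis; with |CU| = 29.0, U = (17.993, -15.730). CU ⟂ UW, so UW runs at -165.60°; with |UW| = 13.1, W = (5.3045, -18.988). Then |MW| = |W − M| = 19.715.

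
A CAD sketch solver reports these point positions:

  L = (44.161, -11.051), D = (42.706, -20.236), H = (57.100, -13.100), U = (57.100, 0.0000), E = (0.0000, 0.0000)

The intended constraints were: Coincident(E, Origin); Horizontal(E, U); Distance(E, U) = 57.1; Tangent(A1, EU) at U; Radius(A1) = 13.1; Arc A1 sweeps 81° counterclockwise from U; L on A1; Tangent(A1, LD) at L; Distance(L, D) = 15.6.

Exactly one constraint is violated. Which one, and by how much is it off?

Distance(L, D) = 15.6 — off by 6.30.

E = (0.00, 0.00) ✓; E.y = 0.00, U.y = 0.00 ✓; |EU| = 57.10 ✓; ∠(HU, UE) = 90.00° ✓; |HU| = 13.10 ✓; bearing(H→L) − bearing(H→U) = 81.00° ✓; |HL| = 13.10 ✓; ∠(HL, LD) = 90.00° ✓; |LD| = 9.300 ✗.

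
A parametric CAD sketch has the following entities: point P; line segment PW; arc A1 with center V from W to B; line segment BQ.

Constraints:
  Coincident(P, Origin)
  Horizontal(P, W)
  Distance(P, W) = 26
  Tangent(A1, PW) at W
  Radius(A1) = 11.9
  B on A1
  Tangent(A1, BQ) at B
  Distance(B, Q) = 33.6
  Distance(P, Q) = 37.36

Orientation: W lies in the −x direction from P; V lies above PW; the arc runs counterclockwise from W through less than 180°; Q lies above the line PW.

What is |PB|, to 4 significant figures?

16.69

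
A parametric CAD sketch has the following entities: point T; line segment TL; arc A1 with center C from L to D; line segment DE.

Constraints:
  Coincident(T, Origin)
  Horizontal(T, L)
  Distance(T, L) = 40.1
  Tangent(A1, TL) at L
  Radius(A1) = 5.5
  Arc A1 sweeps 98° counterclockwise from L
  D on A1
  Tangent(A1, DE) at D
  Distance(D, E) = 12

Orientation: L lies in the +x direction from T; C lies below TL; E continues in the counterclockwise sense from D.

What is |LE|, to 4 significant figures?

18.54

T is at the origin; T and L share the same y with |TL| = 40.1 and L on the +x side, so L = (40.10, 0.000). The tangent condition forces CL to be normal to TL, so C = L + (0, -5.5) = (40.10, -5.500). On A1, L sits at bearing 90° from C; a 98° counterclockwise sweep puts D at bearing 188°, so D = C + 5.5·(cos 188°, sin 188°) = (34.65, -6.265). A1 meets DE tangentially, so CD is at right angles to DE, so DE runs along (−sin 188°, cos 188°); with |DE| = 12.0, E = (36.32, -18.15). Then |LE| = |E − L| = 18.54.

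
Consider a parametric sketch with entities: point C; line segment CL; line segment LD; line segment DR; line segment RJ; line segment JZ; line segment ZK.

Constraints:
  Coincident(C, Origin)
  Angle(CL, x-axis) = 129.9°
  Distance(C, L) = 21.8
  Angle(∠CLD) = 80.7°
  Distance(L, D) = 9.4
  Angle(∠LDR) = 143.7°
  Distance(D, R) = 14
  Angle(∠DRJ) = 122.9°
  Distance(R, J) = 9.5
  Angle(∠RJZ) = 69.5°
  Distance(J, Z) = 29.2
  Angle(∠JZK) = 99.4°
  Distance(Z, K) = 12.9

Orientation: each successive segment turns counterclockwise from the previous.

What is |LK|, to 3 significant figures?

7.35

∠RJZ = 69.5° gives JZ at 73.1° from the x-axis; with |JZ| = 29.2, Z = (-5.19, 17.8). ∠JZK = 99.4° gives ZK at 154° from the x-axis; with |ZK| = 12.9, K = (-16.8, 23.5). Then |LK| = |K − L| = 7.35.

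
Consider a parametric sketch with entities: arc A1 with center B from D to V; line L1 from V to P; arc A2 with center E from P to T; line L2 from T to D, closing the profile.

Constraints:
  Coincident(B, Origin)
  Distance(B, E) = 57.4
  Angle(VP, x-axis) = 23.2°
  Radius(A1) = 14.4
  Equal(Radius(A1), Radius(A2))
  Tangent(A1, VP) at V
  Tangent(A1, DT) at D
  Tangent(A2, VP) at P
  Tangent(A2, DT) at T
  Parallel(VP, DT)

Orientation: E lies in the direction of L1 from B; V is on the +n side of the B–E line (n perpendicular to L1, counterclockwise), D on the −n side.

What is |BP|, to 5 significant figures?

59.179

The slot axis is L1's direction at 23.2°, so u = (cos 23.2°, sin 23.2°) = (0.91914, 0.39394) and n = (−sin 23.2°, cos 23.2°) = (-0.39394, 0.91914). B is at the origin and E lies 57.4 along u from B, so E = 57.4·u = (52.758, 22.612). Tangency of A1 to both parallel lines with radius 14.4 puts V and D at B ± 14.4·n: V = (-5.6728, 13.236), D = (5.6728, -13.236). Equal radii place P and T the same way about E: P = E + 14.4·n = (47.086, 35.848), T = E − 14.4·n = (58.431, 9.3767). Then |BP| = |P − B| = 59.179.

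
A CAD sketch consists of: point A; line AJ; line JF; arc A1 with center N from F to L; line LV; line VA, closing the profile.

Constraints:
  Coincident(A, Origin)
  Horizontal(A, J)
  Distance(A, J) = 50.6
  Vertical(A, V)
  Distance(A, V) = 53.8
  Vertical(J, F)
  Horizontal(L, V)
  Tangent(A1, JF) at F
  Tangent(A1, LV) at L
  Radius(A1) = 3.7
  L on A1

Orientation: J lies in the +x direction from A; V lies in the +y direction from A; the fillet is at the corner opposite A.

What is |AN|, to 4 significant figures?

68.63

A is at the origin; A and J share the same y with |AJ| = 50.6 and J on the +x side, so J = (50.60, 0.000). A and V share the same x with |AV| = 53.8 and V on the +y side, so V = (0.000, 53.80). The virtual corner opposite A is at (50.60, 53.80). Tangency of A1 to JF means the radius NF is perpendicular to JF and A1 meets LV tangentially, so NL is at right angles to LV, with radius 3.7, so the center N sits 3.7 in from both sides at N = (46.90, 50.10). Then |AN| = |N − A| = 68.63.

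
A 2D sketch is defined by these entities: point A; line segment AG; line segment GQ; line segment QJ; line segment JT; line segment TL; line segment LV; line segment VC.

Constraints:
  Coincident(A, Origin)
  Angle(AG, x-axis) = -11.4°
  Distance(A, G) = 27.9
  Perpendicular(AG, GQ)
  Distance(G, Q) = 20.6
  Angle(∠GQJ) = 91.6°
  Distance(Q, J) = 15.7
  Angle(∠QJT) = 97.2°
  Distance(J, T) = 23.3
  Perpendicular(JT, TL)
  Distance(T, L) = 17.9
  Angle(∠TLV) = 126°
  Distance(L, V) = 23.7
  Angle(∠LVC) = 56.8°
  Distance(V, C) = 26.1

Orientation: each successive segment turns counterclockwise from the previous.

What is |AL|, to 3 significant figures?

26.8

A is at the origin; AG runs at -11.4° with length 27.9, so G = (27.3, -5.51). The perpendicularity gives GQ at right angles to AG, so GQ runs at 78.6°; with |GQ| = 20.6, Q = (31.4, 14.7). ∠GQJ = 91.6° gives QJ at 167° from the x-axis; with |QJ| = 15.7, J = (16.1, 18.2). ∠QJT = 97.2° gives JT at -110° from the x-axis; with |JT| = 23.3, T = (8.08, -3.66). The perpendicularity gives TL at right angles to JT, so TL runs at -20.2°; with |TL| = 17.9, L = (24.9, -9.84). Then |AL| = |L − A| = 26.8.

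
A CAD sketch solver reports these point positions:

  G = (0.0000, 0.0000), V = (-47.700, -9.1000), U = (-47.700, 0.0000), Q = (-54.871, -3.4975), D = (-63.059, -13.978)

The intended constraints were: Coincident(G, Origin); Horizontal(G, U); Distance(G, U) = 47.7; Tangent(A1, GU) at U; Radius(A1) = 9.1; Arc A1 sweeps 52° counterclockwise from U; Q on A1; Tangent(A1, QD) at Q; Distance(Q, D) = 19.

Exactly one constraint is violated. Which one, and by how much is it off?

Distance(Q, D) = 19 — off by 5.70.

G = (0.00, 0.00) ✓; G.y = 0.00, U.y = 0.00 ✓; |GU| = 47.70 ✓; ∠(VU, UG) = 90.00° ✓; |VU| = 9.100 ✓; bearing(V→Q) − bearing(V→U) = 52.00° ✓; |VQ| = 9.100 ✓; ∠(VQ, QD) = 90.00° ✓; |QD| = 13.30 ✗.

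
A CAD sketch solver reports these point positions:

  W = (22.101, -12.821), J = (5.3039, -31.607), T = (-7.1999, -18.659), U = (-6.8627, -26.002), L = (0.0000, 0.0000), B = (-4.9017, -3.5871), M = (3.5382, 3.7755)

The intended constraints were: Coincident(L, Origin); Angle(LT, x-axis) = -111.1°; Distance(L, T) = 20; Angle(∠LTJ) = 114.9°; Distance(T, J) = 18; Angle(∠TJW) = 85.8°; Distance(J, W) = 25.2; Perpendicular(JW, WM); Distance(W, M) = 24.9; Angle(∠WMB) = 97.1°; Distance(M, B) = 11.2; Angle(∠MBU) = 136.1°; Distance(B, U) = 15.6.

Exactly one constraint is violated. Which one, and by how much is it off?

Distance(B, U) = 15.6 — off by 6.90.

L = (0.00, 0.00) ✓; LT at -111.1° ✓; |LT| = 20.00 ✓; ∠LTJ = 114.9° ✓; |TJ| = 18.00 ✓; ∠TJW = 85.80° ✓; |JW| = 25.20 ✓; ∠(JW, WM) = 90.00° ✓; |WM| = 24.90 ✓; ∠WMB = 97.10° ✓; |MB| = 11.20 ✓; ∠MBU = 136.1° ✓; |BU| = 22.50 ✗.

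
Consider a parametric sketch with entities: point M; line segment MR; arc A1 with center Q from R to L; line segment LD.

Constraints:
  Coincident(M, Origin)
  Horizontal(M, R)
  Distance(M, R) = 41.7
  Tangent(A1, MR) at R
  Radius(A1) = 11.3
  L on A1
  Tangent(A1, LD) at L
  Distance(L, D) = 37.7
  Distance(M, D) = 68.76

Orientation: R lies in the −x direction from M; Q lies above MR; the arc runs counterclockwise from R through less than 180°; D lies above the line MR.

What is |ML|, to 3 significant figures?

35.2

Checks: |MR| = 41.70 ✓; |QL| = 11.30 ✓; ∠(QL, LD) = 90.00° ✓; |LD| = 37.70 ✓; |MD| = 68.76 ✓.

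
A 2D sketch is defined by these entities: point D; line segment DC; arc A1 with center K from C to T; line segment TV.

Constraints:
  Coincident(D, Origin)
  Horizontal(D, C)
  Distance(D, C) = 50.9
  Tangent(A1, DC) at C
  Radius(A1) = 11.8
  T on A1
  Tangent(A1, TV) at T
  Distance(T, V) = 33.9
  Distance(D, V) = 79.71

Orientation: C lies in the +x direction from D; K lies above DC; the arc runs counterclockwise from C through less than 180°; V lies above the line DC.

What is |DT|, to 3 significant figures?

63.5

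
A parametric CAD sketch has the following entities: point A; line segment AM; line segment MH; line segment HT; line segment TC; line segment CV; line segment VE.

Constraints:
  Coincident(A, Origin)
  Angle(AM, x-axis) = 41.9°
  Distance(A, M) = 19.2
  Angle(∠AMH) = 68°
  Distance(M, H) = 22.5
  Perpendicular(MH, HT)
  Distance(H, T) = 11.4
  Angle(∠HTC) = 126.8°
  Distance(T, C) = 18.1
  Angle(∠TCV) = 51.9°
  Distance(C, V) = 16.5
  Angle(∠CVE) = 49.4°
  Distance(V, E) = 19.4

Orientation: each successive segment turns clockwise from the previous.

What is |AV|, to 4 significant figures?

12.11

A is at the origin; AM runs at 41.9° with length 19.2, so M = (14.29, 12.82). ∠AMH = 68.0° gives MH at -70.10° from the x-axis; with |MH| = 22.5, H = (21.95, -8.334). MH ⟂ HT, so HT runs at -160.1°; with |HT| = 11.4, T = (11.23, -12.21). ∠HTC = 126.8° gives TC at 146.7° from the x-axis; with |TC| = 18.1, C = (-3.898, -2.277). ∠TCV = 51.9° gives CV at 18.60° from the x-axis; with |CV| = 16.5, V = (11.74, 2.986). Then |AV| = |V − A| = 12.11.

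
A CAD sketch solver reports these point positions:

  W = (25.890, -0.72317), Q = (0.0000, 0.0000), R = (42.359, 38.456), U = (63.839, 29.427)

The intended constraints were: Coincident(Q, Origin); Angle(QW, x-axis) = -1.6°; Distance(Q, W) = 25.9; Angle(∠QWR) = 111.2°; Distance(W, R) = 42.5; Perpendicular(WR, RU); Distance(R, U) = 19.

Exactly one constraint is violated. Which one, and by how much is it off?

Distance(R, U) = 19 — off by 4.30.

Q = (0.00, 0.00) ✓; QW at -1.600° ✓; |QW| = 25.90 ✓; ∠QWR = 111.2° ✓; |WR| = 42.50 ✓; ∠(WR, RU) = 90.00° ✓; |RU| = 23.30 ✗.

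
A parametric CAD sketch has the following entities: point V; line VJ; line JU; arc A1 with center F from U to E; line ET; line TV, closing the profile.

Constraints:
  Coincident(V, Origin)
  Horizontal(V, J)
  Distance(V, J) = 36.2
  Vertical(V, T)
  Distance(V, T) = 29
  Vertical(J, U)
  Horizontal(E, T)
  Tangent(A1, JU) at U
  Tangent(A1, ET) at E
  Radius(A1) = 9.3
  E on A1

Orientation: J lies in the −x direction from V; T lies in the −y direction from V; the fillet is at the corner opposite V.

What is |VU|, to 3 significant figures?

41.2

V is at the origin; V and J share the same y with |VJ| = 36.2 and J on the −x side, so J = (-36.2, 0.00). V and T share the same x with |VT| = 29.0 and T on the −y side, so T = (0.00, -29.0). The virtual corner opposite V is at (-36.2, -29.0). Tangency of A1 to JU means the radius FU is perpendicular to JU and tangency of A1 to ET means the radius FE is perpendicular to ET, with radius 9.3, so the center F sits 9.3 in from both sides at F = (-26.9, -19.7). That places the tangent points at U = (-36.2, -19.7) on JU and E = (-26.9, -29.0) on ET. Then |VU| = |U − V| = 41.2.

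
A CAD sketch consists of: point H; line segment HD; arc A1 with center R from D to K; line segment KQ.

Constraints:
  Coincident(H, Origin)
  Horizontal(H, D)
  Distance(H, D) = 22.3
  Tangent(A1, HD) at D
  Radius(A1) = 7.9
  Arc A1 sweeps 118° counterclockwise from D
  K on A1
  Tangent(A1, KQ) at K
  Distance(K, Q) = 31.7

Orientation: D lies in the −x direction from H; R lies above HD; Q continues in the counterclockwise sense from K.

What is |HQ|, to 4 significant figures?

49.80

H is at the origin; HD is horizontal with |HD| = 22.3 and D on the −x side, so D = (-22.30, 0.000). A1 meets HD tangentially, so RD is at right angles to HD, so R = D + (0, 7.9) = (-22.30, 7.900). On A1, D sits at bearing -90° from R; a 118° counterclockwise sweep puts K at bearing 28°, so K = R + 7.9·(cos 28°, sin 28°) = (-15.32, 11.61). Tangency of A1 to KQ means the radius RK is perpendicular to KQ, so KQ runs along (−sin 28°, cos 28°); with |KQ| = 31.7, Q = (-30.21, 39.60). Then |HQ| = |Q − H| = 49.80.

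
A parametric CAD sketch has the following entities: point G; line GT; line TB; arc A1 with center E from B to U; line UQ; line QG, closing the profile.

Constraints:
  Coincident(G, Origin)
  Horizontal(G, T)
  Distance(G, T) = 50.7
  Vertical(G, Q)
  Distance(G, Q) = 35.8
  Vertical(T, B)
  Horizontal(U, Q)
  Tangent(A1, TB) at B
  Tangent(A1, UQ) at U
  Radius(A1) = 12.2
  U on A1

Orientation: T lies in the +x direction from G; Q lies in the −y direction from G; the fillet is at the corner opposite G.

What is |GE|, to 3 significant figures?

45.2

GQ is vertical with |GQ| = 35.8 and Q on the −y side, so Q = (0.00, -35.8). The virtual corner opposite G is at (50.7, -35.8). Since A1 is tangent to TB there, EB ⟂ TB and A1 meets UQ tangentially, so EU is at right angles to UQ, with radius 12.2, so the center E sits 12.2 in from both sides at E = (38.5, -23.6). Then |GE| = |E − G| = 45.2.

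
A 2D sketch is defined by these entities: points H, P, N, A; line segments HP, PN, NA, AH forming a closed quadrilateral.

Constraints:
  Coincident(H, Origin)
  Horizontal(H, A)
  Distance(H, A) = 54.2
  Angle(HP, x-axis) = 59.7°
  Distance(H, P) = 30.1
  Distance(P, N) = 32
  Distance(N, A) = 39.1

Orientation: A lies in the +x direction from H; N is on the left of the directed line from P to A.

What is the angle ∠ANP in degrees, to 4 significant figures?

81.84°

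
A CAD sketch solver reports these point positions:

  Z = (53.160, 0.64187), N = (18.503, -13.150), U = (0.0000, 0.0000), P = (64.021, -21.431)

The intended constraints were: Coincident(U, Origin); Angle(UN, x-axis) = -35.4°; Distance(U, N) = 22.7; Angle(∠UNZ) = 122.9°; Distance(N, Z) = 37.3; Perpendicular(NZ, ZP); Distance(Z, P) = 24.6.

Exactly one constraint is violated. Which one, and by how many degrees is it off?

Perpendicular(NZ, ZP) — off by 4.50°.

U = (0.00, 0.00) ✓; UN at -35.40° ✓; |UN| = 22.70 ✓; ∠UNZ = 122.9° ✓; |NZ| = 37.30 ✓; ∠(NZ, ZP) = 85.50° ✗; |ZP| = 24.60 ✓.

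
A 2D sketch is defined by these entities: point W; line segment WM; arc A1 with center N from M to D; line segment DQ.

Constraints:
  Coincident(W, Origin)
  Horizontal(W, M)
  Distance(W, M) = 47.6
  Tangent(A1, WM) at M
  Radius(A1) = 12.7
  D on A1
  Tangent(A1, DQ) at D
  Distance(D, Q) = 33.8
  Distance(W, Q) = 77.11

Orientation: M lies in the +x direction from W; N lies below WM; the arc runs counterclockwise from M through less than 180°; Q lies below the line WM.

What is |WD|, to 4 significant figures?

44.11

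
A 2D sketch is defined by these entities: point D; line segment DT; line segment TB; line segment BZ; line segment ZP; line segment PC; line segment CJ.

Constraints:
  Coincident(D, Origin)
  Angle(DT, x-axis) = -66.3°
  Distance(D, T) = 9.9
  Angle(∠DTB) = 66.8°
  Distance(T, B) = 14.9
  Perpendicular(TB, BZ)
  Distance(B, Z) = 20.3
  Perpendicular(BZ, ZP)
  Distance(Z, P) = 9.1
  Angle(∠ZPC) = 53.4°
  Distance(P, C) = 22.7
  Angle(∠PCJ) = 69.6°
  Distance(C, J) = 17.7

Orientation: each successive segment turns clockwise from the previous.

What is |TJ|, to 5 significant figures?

33.553

∠ZPC = 53.4° gives PC at -126.10° from the x-axis; with |PC| = 22.7, C = (-15.372, -7.1578). ∠PCJ = 69.6° gives CJ at 123.50° from the x-axis; with |CJ| = 17.7, J = (-25.142, 7.6020). Then |TJ| = |J − T| = 33.553.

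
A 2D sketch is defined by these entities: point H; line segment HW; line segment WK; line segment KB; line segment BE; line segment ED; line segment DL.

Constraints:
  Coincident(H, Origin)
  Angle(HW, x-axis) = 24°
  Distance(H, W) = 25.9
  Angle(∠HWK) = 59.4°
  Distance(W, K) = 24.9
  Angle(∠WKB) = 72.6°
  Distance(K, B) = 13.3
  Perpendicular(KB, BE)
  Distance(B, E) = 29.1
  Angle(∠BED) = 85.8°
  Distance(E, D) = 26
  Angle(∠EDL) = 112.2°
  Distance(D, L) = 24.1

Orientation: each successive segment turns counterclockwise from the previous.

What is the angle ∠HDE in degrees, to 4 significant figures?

35.43°

KB ⟂ BE, so BE runs at -18.00°; with |BE| = 29.1, E = (26.93, 3.317). ∠BED = 85.8° gives ED at 76.20° from the x-axis; with |ED| = 26.0, D = (33.13, 28.57). Then cos ∠HDE = DH·DE / (|DH||DE|), giving 35.43°.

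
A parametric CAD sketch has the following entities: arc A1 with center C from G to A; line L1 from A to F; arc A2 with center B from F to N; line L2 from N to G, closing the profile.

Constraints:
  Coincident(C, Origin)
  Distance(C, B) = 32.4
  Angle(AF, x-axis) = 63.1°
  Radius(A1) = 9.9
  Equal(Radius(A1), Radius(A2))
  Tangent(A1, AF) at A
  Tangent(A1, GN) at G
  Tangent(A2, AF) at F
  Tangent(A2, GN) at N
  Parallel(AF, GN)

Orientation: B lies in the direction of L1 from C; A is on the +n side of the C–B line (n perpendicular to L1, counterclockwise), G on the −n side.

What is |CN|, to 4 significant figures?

33.88

The slot axis is L1's direction at 63.1°, so u = (cos 63.1°, sin 63.1°) = (0.4524, 0.8918) and n = (−sin 63.1°, cos 63.1°) = (-0.8918, 0.4524). C is at the origin and B lies 32.4 along u from C, so B = 32.4·u = (14.66, 28.89). Tangency of A1 to both parallel lines with radius 9.9 puts A and G at C ± 9.9·n: A = (-8.829, 4.479), G = (8.829, -4.479). Equal radii place F and N the same way about B: F = B + 9.9·n = (5.830, 33.37), N = B − 9.9·n = (23.49, 24.42). Then |CN| = |N − C| = 33.88.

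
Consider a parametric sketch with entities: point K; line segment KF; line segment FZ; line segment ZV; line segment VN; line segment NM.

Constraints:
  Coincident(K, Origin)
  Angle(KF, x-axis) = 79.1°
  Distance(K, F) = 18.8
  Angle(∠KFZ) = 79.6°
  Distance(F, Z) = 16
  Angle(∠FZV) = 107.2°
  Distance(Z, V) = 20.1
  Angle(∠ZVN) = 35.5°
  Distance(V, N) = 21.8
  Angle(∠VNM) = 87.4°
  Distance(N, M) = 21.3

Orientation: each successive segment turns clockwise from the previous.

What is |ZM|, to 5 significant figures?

10.595

K is at the origin; KF runs at 79.1° with length 18.8, so F = (3.5550, 18.461). ∠KFZ = 79.6° gives FZ at -21.300° from the x-axis; with |FZ| = 16.0, Z = (18.462, 12.649). ∠FZV = 107.2° gives ZV at -94.100° from the x-axis; with |ZV| = 20.1, V = (17.025, -7.3998). ∠ZVN = 35.5° gives VN at 121.40° from the x-axis; with |VN| = 21.8, N = (5.6669, 11.208). ∠VNM = 87.4° gives NM at 28.800° from the x-axis; with |NM| = 21.3, M = (24.332, 21.469). Then |ZM| = |M − Z| = 10.595.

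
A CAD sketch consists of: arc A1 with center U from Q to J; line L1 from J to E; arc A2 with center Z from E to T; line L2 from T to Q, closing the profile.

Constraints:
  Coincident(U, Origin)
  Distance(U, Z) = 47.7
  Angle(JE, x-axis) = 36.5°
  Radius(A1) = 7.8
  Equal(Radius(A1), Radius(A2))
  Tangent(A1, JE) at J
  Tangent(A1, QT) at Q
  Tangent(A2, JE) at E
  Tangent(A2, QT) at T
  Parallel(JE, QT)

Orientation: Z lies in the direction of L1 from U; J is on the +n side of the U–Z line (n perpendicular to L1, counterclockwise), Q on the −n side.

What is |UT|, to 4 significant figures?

48.33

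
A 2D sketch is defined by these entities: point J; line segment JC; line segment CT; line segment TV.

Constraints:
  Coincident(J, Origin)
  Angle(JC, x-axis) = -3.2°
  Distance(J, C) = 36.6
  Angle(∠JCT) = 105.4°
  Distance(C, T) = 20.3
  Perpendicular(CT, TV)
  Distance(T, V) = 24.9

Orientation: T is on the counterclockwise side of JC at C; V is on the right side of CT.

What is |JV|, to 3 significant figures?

67.3

J is at the origin; JC runs at -3.2° with length 36.6, so C = 36.6·(cos -3.2°, sin -3.2°) = (36.5, -2.04). ∠JCT = 105.4°, so CT runs at -3.2° + (180° − 105.4°) = 71.4° from the x-axis; with |CT| = 20.3, T = C + 20.3·(cos 71.4°, sin 71.4°) = (43.0, 17.2). The perpendicularity gives TV at right angles to CT; with |TV| = 24.9 on the right of CT, V = T + 24.9·(0.948, -0.319) = (66.6, 9.25). Then |JV| = |V − J| = 67.3.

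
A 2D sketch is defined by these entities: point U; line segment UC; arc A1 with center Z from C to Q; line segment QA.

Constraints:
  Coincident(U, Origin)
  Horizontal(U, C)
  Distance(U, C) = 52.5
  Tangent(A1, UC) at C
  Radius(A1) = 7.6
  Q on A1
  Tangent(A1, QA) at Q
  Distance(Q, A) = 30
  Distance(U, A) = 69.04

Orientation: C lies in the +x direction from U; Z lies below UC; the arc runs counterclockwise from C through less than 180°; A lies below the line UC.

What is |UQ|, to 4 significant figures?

46.76

Checks: ∠(ZC, CU) = 90.00° ✓; |ZC| = 7.600 ✓; |ZQ| = 7.600 ✓; ∠(ZQ, QA) = 90.00° ✓; |QA| = 30.00 ✓; |UA| = 69.04 ✓.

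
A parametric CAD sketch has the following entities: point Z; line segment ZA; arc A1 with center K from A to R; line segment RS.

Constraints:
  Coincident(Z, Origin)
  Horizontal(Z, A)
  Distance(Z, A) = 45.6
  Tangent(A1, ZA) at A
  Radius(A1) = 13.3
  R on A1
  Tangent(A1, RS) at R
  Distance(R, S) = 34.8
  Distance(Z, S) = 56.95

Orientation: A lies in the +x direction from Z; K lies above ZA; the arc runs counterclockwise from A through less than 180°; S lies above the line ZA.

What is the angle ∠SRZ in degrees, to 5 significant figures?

68.476°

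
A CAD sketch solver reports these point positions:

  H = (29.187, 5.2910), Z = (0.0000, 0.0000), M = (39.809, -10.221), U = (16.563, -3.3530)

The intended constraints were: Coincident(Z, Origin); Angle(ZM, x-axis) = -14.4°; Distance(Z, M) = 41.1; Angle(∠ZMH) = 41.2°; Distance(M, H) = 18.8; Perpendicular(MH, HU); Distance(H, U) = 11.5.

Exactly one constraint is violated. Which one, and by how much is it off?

Distance(H, U) = 11.5 — off by 3.80.

Z = (0.00, 0.00) ✓; ZM at -14.40° ✓; |ZM| = 41.10 ✓; ∠ZMH = 41.20° ✓; |MH| = 18.80 ✓; ∠(MH, HU) = 90.00° ✓; |HU| = 15.30 ✗.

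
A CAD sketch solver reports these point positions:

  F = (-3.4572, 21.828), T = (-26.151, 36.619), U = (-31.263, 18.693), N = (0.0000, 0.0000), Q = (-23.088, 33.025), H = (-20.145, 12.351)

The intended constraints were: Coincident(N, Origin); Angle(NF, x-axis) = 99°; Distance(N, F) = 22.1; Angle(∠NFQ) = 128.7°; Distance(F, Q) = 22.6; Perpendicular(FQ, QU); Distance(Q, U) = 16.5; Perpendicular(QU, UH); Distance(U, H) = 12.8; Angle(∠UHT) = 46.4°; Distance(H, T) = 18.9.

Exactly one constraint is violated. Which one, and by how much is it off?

Distance(H, T) = 18.9 — off by 6.10.

N = (0.00, 0.00) ✓; NF at 99.00° ✓; |NF| = 22.10 ✓; ∠NFQ = 128.7° ✓; |FQ| = 22.60 ✓; ∠(FQ, QU) = 90.00° ✓; |QU| = 16.50 ✓; ∠(QU, UH) = 90.00° ✓; |UH| = 12.80 ✓; ∠UHT = 46.40° ✓; |HT| = 25.00 ✗.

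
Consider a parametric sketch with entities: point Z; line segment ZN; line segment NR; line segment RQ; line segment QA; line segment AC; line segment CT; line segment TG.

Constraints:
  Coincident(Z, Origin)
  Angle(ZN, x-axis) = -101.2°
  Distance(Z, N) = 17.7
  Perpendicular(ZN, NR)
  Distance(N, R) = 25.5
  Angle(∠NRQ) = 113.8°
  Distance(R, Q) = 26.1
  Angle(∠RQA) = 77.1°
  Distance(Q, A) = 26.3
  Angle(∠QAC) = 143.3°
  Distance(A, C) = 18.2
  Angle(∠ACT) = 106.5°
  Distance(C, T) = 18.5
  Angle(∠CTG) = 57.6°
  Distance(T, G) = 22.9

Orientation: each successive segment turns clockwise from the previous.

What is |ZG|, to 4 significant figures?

13.91

Z is at the origin; ZN runs at -101.2° with length 17.7, so N = (-3.438, -17.36). ZN ⟂ NR, so NR runs at 168.8°; with |NR| = 25.5, R = (-28.45, -12.41). ∠NRQ = 113.8° gives RQ at 102.6° from the x-axis; with |RQ| = 26.1, Q = (-34.15, 13.06). ∠RQA = 77.1° gives QA at -0.3000° from the x-axis; with |QA| = 26.3, A = (-7.846, 12.92). ∠QAC = 143.3° gives AC at -37.00° from the x-axis; with |AC| = 18.2, C = (6.689, 1.971). ∠ACT = 106.5° gives CT at -110.5° from the x-axis; with |CT| = 18.5, T = (0.2101, -15.36). ∠CTG = 57.6° gives TG at 127.1° from the x-axis; with |TG| = 22.9, G = (-13.60, 2.907). Then |ZG| = |G − Z| = 13.91.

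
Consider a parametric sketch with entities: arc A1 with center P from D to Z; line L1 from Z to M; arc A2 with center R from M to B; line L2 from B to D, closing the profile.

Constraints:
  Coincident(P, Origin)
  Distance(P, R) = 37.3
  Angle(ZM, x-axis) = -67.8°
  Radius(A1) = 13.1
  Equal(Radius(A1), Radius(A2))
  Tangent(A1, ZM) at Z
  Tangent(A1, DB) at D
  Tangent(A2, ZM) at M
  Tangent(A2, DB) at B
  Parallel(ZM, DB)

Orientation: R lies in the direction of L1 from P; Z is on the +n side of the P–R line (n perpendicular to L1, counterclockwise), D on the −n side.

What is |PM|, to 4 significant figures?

39.53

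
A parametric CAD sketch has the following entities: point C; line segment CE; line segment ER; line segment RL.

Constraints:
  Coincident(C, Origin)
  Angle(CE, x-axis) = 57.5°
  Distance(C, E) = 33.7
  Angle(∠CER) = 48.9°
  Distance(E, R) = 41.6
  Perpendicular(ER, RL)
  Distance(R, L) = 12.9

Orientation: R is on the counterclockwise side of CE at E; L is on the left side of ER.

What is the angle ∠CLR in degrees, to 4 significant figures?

122.7°

C is at the origin; CE runs at 57.5° with length 33.7, so E = 33.7·(cos 57.5°, sin 57.5°) = (18.11, 28.42). ∠CER = 48.9°, so ER runs at 57.5° + (180° − 48.9°) = 188.6° from the x-axis; with |ER| = 41.6, R = E + 41.6·(cos 188.6°, sin 188.6°) = (-23.03, 22.20). The perpendicularity gives RL at right angles to ER; with |RL| = 12.9 on the left of ER, L = R + 12.9·(0.1495, -0.9888) = (-21.10, 9.447). Then cos ∠CLR = LC·LR / (|LC||LR|), giving 122.7°.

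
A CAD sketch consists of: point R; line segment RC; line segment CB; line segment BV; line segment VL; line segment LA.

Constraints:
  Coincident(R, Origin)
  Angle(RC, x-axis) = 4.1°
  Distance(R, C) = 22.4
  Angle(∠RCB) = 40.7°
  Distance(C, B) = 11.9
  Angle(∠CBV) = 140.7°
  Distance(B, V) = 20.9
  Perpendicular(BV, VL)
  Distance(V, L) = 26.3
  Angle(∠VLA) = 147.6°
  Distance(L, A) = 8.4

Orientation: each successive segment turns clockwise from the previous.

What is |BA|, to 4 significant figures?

37.20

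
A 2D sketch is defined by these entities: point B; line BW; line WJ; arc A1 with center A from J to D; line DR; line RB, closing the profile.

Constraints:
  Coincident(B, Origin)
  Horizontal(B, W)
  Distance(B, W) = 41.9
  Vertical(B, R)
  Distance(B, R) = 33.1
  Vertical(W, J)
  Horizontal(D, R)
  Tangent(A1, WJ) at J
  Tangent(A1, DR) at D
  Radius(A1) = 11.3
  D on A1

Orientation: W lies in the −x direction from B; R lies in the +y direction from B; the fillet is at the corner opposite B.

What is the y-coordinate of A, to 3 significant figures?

21.8

B is at the origin; BW is horizontal with |BW| = 41.9 and W on the −x side, so W = (-41.9, 0.00). BR is vertical with |BR| = 33.1 and R on the +y side, so R = (0.00, 33.1). The virtual corner opposite B is at (-41.9, 33.1). The tangent condition forces AJ to be normal to WJ and since A1 is tangent to DR there, AD ⟂ DR, with radius 11.3, so the center A sits 11.3 in from both sides at A = (-30.6, 21.8). So A.y = 21.8.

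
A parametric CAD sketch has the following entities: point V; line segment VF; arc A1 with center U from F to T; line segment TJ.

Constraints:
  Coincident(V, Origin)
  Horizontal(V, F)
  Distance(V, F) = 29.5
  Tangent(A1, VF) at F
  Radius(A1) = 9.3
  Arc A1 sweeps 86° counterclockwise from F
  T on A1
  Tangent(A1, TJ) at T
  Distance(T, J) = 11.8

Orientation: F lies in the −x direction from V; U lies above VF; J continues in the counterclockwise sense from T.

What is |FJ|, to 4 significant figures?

22.78

V is at the origin; VF is horizontal with |VF| = 29.5 and F on the −x side, so F = (-29.50, 0.000). A1 meets VF tangentially, so UF is at right angles to VF, so U = F + (0, 9.3) = (-29.50, 9.300). On A1, F sits at bearing -90° from U; an 86° counterclockwise sweep puts T at bearing -4°, so T = U + 9.3·(cos -4°, sin -4°) = (-20.22, 8.651). A1 meets TJ tangentially, so UT is at right angles to TJ, so TJ runs along (−sin -4°, cos -4°); with |TJ| = 11.8, J = (-19.40, 20.42). Then |FJ| = |J − F| = 22.78.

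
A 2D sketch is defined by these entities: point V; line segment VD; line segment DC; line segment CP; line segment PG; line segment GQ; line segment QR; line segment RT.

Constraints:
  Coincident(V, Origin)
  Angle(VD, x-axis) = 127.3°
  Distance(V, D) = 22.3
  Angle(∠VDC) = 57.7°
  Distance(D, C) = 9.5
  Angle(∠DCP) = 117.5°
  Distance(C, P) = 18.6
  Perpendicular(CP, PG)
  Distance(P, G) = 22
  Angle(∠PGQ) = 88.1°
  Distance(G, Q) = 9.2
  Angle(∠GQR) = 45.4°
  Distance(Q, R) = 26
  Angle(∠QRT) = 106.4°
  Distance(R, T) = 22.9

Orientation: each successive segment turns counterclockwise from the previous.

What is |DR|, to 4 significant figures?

32.98

V is at the origin; VD runs at 127.3° with length 22.3, so D = (-13.51, 17.74). ∠VDC = 57.7° gives DC at -110.4° from the x-axis; with |DC| = 9.5, C = (-16.82, 8.835). ∠DCP = 117.5° gives CP at -47.90° from the x-axis; with |CP| = 18.6, P = (-4.355, -4.966). CP is perpendicular to PG, so PG runs at 42.10°; with |PG| = 22.0, G = (11.97, 9.784). ∠PGQ = 88.1° gives GQ at 134.0° from the x-axis; with |GQ| = 9.2, Q = (5.578, 16.40). ∠GQR = 45.4° gives QR at -91.40° from the x-axis; with |QR| = 26.0, R = (4.942, -9.591). Then |DR| = |R − D| = 32.98.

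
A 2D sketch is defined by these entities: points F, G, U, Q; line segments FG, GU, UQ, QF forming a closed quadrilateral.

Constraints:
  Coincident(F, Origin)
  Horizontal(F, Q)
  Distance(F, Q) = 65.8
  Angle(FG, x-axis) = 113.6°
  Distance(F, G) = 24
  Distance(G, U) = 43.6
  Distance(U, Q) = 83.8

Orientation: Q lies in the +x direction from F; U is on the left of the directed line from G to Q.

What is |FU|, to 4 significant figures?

62.12

Checks: |GU| = 43.60 ✓; |UQ| = 83.80 ✓.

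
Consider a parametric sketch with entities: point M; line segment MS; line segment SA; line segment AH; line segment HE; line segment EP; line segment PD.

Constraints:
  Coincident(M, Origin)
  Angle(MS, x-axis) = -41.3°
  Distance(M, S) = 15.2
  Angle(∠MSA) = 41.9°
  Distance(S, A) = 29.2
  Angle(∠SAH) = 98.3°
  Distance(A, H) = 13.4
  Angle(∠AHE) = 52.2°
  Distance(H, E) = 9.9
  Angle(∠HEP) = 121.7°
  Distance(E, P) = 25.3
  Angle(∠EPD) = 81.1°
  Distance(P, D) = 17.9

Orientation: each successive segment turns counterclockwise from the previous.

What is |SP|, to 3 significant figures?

27.4

M is at the origin; MS runs at -41.3° with length 15.2, so S = (11.4, -10.0). ∠MSA = 41.9° gives SA at 96.8° from the x-axis; with |SA| = 29.2, A = (7.96, 19.0). ∠SAH = 98.3° gives AH at 178° from the x-axis; with |AH| = 13.4, H = (-5.43, 19.3). ∠AHE = 52.2° gives HE at -53.7° from the x-axis; with |HE| = 9.9, E = (0.427, 11.3). ∠HEP = 121.7° gives EP at 4.60° from the x-axis; with |EP| = 25.3, P = (25.6, 13.4). Then |SP| = |P − S| = 27.4.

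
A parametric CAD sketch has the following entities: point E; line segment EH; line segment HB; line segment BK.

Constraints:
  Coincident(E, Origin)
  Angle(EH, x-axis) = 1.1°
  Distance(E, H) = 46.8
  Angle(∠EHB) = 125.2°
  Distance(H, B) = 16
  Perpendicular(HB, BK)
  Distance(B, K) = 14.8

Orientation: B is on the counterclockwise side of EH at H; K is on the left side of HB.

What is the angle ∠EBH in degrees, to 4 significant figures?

41.66°

E is at the origin; EH runs at 1.1° with length 46.8, so H = 46.8·(cos 1.1°, sin 1.1°) = (46.79, 0.8984). ∠EHB = 125.2°, so HB runs at 1.1° + (180° − 125.2°) = 55.90° from the x-axis; with |HB| = 16.0, B = H + 16.0·(cos 55.90°, sin 55.90°) = (55.76, 14.15). Then cos ∠EBH = BE·BH / (|BE||BH|), giving 41.66°.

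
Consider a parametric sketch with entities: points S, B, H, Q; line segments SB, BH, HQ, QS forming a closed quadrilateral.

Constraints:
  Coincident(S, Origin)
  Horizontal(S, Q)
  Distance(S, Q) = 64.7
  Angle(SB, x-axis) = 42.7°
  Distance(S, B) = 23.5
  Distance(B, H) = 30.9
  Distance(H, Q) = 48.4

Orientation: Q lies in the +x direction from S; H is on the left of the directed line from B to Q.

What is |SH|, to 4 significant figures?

54.28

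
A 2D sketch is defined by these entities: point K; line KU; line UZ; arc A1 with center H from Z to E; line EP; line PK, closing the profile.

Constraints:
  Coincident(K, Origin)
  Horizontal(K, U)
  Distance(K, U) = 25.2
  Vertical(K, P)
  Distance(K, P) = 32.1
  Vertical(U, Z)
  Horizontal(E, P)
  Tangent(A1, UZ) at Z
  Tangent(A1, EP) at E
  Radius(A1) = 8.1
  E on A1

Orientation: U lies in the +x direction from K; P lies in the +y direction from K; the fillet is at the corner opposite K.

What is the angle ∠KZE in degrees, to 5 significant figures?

88.603°

K is at the origin; K and U share the same y with |KU| = 25.2 and U on the +x side, so U = (25.200, 0.0000). KP is vertical with |KP| = 32.1 and P on the +y side, so P = (0.0000, 32.100). The virtual corner opposite K is at (25.200, 32.100). A1 meets UZ tangentially, so HZ is at right angles to UZ and A1 meets EP tangentially, so HE is at right angles to EP, with radius 8.1, so the center H sits 8.1 in from both sides at H = (17.100, 24.000). That places the tangent points at Z = (25.200, 24.000) on UZ and E = (17.100, 32.100) on EP. Then cos ∠KZE = ZK·ZE / (|ZK||ZE|), giving 88.603°.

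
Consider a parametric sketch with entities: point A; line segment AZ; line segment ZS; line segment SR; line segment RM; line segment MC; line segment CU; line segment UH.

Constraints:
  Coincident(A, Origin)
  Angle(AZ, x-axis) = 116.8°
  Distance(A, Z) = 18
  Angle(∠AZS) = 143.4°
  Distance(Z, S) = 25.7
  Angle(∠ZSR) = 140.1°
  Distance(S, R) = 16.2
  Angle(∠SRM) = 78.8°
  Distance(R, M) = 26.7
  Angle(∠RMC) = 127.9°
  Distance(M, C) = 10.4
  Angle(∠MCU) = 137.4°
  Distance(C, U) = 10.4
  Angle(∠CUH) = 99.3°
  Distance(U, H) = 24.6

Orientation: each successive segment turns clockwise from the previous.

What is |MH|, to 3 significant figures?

28.0

A is at the origin; AZ runs at 116.8° with length 18.0, so Z = (-8.12, 16.1). ∠AZS = 143.4° gives ZS at 80.2° from the x-axis; with |ZS| = 25.7, S = (-3.74, 41.4). ∠ZSR = 140.1° gives SR at 40.3° from the x-axis; with |SR| = 16.2, R = (8.61, 51.9). ∠SRM = 78.8° gives RM at -60.9° from the x-axis; with |RM| = 26.7, M = (21.6, 28.5). ∠RMC = 127.9° gives MC at -113° from the x-axis; with |MC| = 10.4, C = (17.5, 19.0). ∠MCU = 137.4° gives CU at -156° from the x-axis; with |CU| = 10.4, U = (8.06, 14.7). ∠CUH = 99.3° gives UH at 124° from the x-axis; with |UH| = 24.6, H = (-5.58, 35.1). Then |MH| = |H − M| = 28.0.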